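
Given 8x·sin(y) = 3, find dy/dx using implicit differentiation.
Apply d/dx to both sides, remembering that y depends on x. Each occurrence of y therefore brings in a y' = dy/dx via the chain rule.

With F(x, y) equal to the left-hand side minus the right, differentiate F term by term:
  d/dx[8x·sin(y)] = 8x·y'·cos(y) + 8sin(y)
  d/dx[-3] = 0
Adding these up, d/dx[F] = 0 becomes
  (8sin(y)) + (8x·cos(y))·y' = 0,
so isolating y',
  dy/dx = -(8sin(y))/(8x·cos(y)) = -tan(y)/x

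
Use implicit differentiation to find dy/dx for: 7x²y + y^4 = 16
Differentiate the relation implicitly: treat y = y(x) and apply the chain rule, so every y-derivative picks up a y' = dy/dx factor.

With everything moved to the left-hand side, differentiate term by term:
  d/dx[7x^2y] = 7x^2·y' + 14xy
  d/dx[y^4] = 4y^3·y'
  d/dx[-16] = 0

Separating the contributions that come from x directly and those that come through y:
  without y':      14xy
  multiplying y':  7x^2 + 4y^3

so (14xy) + (7x^2 + 4y^3)·y' = 0, and therefore
  dy/dx = -(14xy)/(7x^2 + 4y^3) = -14xy/(7x^2 + 4y^3)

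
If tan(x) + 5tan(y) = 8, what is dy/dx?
Differentiate both sides with respect to x, treating y as y(x). By the chain rule, any term containing y contributes a factor of y' = dy/dx when we differentiate it.

Move every term to one side and write the relation as F(x, y) = 0. Term by term,
  d/dx[tan(x)] = tan(x)^2 + 1
  d/dx[5tan(y)] = 5·y'(tan(y)^2 + 1)
  d/dx[-8] = 0

The pieces without y' make up ∂F/∂x and the coefficient of y' is ∂F/∂y:
  ∂F/∂x = tan(x)^2 + 1,
  ∂F/∂y = 5tan(y)^2 + 5.

Since d/dx[F] = ∂F/∂x + (∂F/∂y)·y' = 0, solve for y':
  (∂F/∂y)·y' = -∂F/∂x
  dy/dx = -(∂F/∂x)/(∂F/∂y) = -(tan(x)^2 + 1)/(5tan(y)^2 + 5) = -cos(y)^2/(5cos(x)^2)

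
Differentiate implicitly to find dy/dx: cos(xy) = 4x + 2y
Differentiate both sides with respect to x, treating y as y(x). By the chain rule, any term containing y contributes a factor of y' = dy/dx when we differentiate it.

Move every term to one side and write the relation as F(x, y) = 0. Term by term,
  d/dx[-4x] = -4
  d/dx[-2y] = -2·y'
  d/dx[cos(xy)] = -(x·y' + y)·sin(xy)

The pieces without y' make up ∂F/∂x and the coefficient of y' is ∂F/∂y:
  ∂F/∂x = -y·sin(xy) - 4,
  ∂F/∂y = -x·sin(xy) - 2.

Since d/dx[F] = ∂F/∂x + (∂F/∂y)·y' = 0, solve for y':
  (∂F/∂y)·y' = -∂F/∂x
  dy/dx = -(∂F/∂x)/(∂F/∂y) = -(-y·sin(xy) - 4)/(-x·sin(xy) - 2) = -(y·sin(xy) + 4)/(x·sin(xy) + 2)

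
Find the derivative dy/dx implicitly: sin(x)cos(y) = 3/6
Apply d/dx to both sides, remembering that y depends on x. Each occurrence of y therefore brings in a y' = dy/dx via the chain rule.

With F(x, y) equal to the left-hand side minus the right, differentiate F term by term:
  d/dx[sin(x)·cos(y)] = -y'·sin(x)·sin(y) + cos(x)·cos(y)
  d/dx[-1/2] = 0
Adding these up, d/dx[F] = 0 becomes
  (cos(x)·cos(y)) + (-sin(x)·sin(y))·y' = 0,
so isolating y',
  dy/dx = -(cos(x)·cos(y))/(-sin(x)·sin(y)) = 1/(tan(x)·tan(y))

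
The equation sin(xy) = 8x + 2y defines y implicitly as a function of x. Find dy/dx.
Differentiate both sides with respect to x, treating y as y(x). By the chain rule, any term containing y contributes a factor of y' = dy/dx when we differentiate it.

Move every term to one side and write the relation as F(x, y) = 0. Term by term,
  d/dx[-8x] = -8
  d/dx[-2y] = -2·y'
  d/dx[sin(xy)] = (x·y' + y)·cos(xy)

The pieces without y' make up ∂F/∂x and the coefficient of y' is ∂F/∂y:
  ∂F/∂x = y·cos(xy) - 8,
  ∂F/∂y = x·cos(xy) - 2.

Since d/dx[F] = ∂F/∂x + (∂F/∂y)·y' = 0, solve for y':
  (∂F/∂y)·y' = -∂F/∂x
  dy/dx = -(∂F/∂x)/(∂F/∂y) = -(y·cos(xy) - 8)/(x·cos(xy) - 2) = (-y·cos(xy) + 8)/(x·cos(xy) - 2)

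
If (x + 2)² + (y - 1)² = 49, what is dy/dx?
Differentiate both sides with respect to x, treating y as y(x). By the chain rule, any term containing y contributes a factor of y' = dy/dx when we differentiate it.

Move every term to one side and write the relation as F(x, y) = 0. Term by term,
  d/dx[(x + 2)^2] = 2x + 4
  d/dx[(y - 1)^2] = 2·y'(y - 1)
  d/dx[-49] = 0

The pieces without y' make up ∂F/∂x and the coefficient of y' is ∂F/∂y:
  ∂F/∂x = 2x + 4,
  ∂F/∂y = 2y - 2.

Since d/dx[F] = ∂F/∂x + (∂F/∂y)·y' = 0, solve for y':
  (∂F/∂y)·y' = -∂F/∂x
  dy/dx = -(∂F/∂x)/(∂F/∂y) = -(2x + 4)/(2y - 2) = (-x - 2)/(y - 1)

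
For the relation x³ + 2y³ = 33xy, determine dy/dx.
Apply d/dx to both sides, remembering that y depends on x. Each occurrence of y therefore brings in a y' = dy/dx via the chain rule.

With F(x, y) equal to the left-hand side minus the right, differentiate F term by term:
  d/dx[x^3] = 3x^2
  d/dx[-33xy] = -33x·y' - 33y
  d/dx[2y^3] = 6y^2·y'
Adding these up, d/dx[F] = 0 becomes
  (3x^2 - 33y) + (-33x + 6y^2)·y' = 0,
so isolating y',
  dy/dx = -(3x^2 - 33y)/(-33x + 6y^2) = (x^2 - 11y)/(11x - 2y^2)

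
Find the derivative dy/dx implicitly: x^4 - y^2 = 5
Differentiate the relation implicitly: treat y = y(x) and apply the chain rule, so every y-derivative picks up a y' = dy/dx factor.

With everything moved to the left-hand side, differentiate term by term:
  d/dx[x^4] = 4x^3
  d/dx[-y^2] = -2y·y'
  d/dx[-5] = 0

Separating the contributions that come from x directly and those that come through y:
  without y':      4x^3
  multiplying y':  -2y

so (4x^3) + (-2y)·y' = 0, and therefore
  dy/dx = -(4x^3)/(-2y) = 2x^3/y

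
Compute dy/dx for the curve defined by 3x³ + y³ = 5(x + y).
Take d/dx of both sides. Since y is implicitly a function of x, the chain rule attaches a y' = dy/dx factor whenever we differentiate through y.

Set F(x, y) = (left side) − (right side), so the curve is F = 0. Differentiating each term of F:
  d/dx[3x^3] = 9x^2
  d/dx[-5x] = -5
  d/dx[y^3] = 3y^2·y'
  d/dx[-5y] = -5·y'

Collecting, the y'-free part is the partial derivative in x and the y' coefficient is the partial derivative in y:
  ∂F/∂x = 9x^2 - 5
  ∂F/∂y = 3y^2 - 5

so d/dx[F(x, y(x))] = ∂F/∂x + (∂F/∂y)·y' = 0. Rearranging,
  dy/dx = -(∂F/∂x)/(∂F/∂y) = -(9x^2 - 5)/(3y^2 - 5) = (5 - 9x^2)/(3y^2 - 5)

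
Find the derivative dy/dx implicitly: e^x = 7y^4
Take d/dx of both sides. Since y is implicitly a function of x, the chain rule attaches a y' = dy/dx factor whenever we differentiate through y.

Set F(x, y) = (left side) − (right side), so the curve is F = 0. Differentiating each term of F:
  d/dx[-7y^4] = -28y^3·y'
  d/dx[e^(x)] = e^(x)

Collecting, the y'-free part is the partial derivative in x and the y' coefficient is the partial derivative in y:
  ∂F/∂x = e^(x)
  ∂F/∂y = -28y^3

so d/dx[F(x, y(x))] = ∂F/∂x + (∂F/∂y)·y' = 0. Rearranging,
  dy/dx = -(∂F/∂x)/(∂F/∂y) = -(e^(x))/(-28y^3) = e^(x)/(28y^3)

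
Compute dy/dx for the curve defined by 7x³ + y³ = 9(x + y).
Differentiate both sides with respect to x, treating y as y(x). By the chain rule, any term containing y contributes a factor of y' = dy/dx when we differentiate it.

Move every term to one side and write the relation as F(x, y) = 0. Term by term,
  d/dx[7x^3] = 21x^2
  d/dx[-9x] = -9
  d/dx[y^3] = 3y^2·y'
  d/dx[-9y] = -9·y'

The pieces without y' make up ∂F/∂x and the coefficient of y' is ∂F/∂y:
  ∂F/∂x = 21x^2 - 9,
  ∂F/∂y = 3y^2 - 9.

Since d/dx[F] = ∂F/∂x + (∂F/∂y)·y' = 0, solve for y':
  (∂F/∂y)·y' = -∂F/∂x
  dy/dx = -(∂F/∂x)/(∂F/∂y) = -(21x^2 - 9)/(3y^2 - 9) = (3 - 7x^2)/(y^2 - 3)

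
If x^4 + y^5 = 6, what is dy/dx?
Differentiate both sides with respect to x, treating y as y(x). By the chain rule, any term containing y contributes a factor of y' = dy/dx when we differentiate it.

Move every term to one side and write the relation as F(x, y) = 0. Term by term,
  d/dx[x^4] = 4x^3
  d/dx[y^5] = 5y^4·y'
  d/dx[-6] = 0

The pieces without y' make up ∂F/∂x and the coefficient of y' is ∂F/∂y:
  ∂F/∂x = 4x^3,
  ∂F/∂y = 5y^4.

Since d/dx[F] = ∂F/∂x + (∂F/∂y)·y' = 0, solve for y':
  (∂F/∂y)·y' = -∂F/∂x
  dy/dx = -(∂F/∂x)/(∂F/∂y) = -(4x^3)/(5y^4) = -4x^3/(5y^4)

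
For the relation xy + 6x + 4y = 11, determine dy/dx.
Take d/dx of both sides. Since y is implicitly a function of x, the chain rule attaches a y' = dy/dx factor whenever we differentiate through y.

Set F(x, y) = (left side) − (right side), so the curve is F = 0. Differentiating each term of F:
  d/dx[xy] = x·y' + y
  d/dx[6x] = 6
  d/dx[4y] = 4·y'
  d/dx[-11] = 0

Collecting, the y'-free part is the partial derivative in x and the y' coefficient is the partial derivative in y:
  ∂F/∂x = y + 6
  ∂F/∂y = x + 4

so d/dx[F(x, y(x))] = ∂F/∂x + (∂F/∂y)·y' = 0. Rearranging,
  dy/dx = -(∂F/∂x)/(∂F/∂y) = -(y + 6)/(x + 4) = (-y - 6)/(x + 4)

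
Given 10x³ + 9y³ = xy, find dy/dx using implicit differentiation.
Differentiate the relation implicitly: treat y = y(x) and apply the chain rule, so every y-derivative picks up a y' = dy/dx factor.

With everything moved to the left-hand side, differentiate term by term:
  d/dx[10x^3] = 30x^2
  d/dx[-xy] = -x·y' - y
  d/dx[9y^3] = 27y^2·y'

Separating the contributions that come from x directly and those that come through y:
  without y':      30x^2 - y
  multiplying y':  -x + 27y^2

so (30x^2 - y) + (-x + 27y^2)·y' = 0, and therefore
  dy/dx = -(30x^2 - y)/(-x + 27y^2) = (30x^2 - y)/(x - 27y^2)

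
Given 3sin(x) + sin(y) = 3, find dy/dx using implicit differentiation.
Differentiate both sides with respect to x, treating y as y(x). By the chain rule, any term containing y contributes a factor of y' = dy/dx when we differentiate it.

Move every term to one side and write the relation as F(x, y) = 0. Term by term,
  d/dx[3sin(x)] = 3cos(x)
  d/dx[sin(y)] = y'·cos(y)
  d/dx[-3] = 0

The pieces without y' make up ∂F/∂x and the coefficient of y' is ∂F/∂y:
  ∂F/∂x = 3cos(x),
  ∂F/∂y = cos(y).

Since d/dx[F] = ∂F/∂x + (∂F/∂y)·y' = 0, solve for y':
  (∂F/∂y)·y' = -∂F/∂x
  dy/dx = -(∂F/∂x)/(∂F/∂y) = -(3cos(x))/(cos(y)) = -3cos(x)/cos(y)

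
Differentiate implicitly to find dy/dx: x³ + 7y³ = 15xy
Apply d/dx to both sides, remembering that y depends on x. Each occurrence of y therefore brings in a y' = dy/dx via the chain rule.

With F(x, y) equal to the left-hand side minus the right, differentiate F term by term:
  d/dx[x^3] = 3x^2
  d/dx[-15xy] = -15x·y' - 15y
  d/dx[7y^3] = 21y^2·y'
Adding these up, d/dx[F] = 0 becomes
  (3x^2 - 15y) + (-15x + 21y^2)·y' = 0,
so isolating y',
  dy/dx = -(3x^2 - 15y)/(-15x + 21y^2) = (x^2 - 5y)/(5x - 7y^2)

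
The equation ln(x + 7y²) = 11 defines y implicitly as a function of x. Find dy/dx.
Differentiate the relation implicitly: treat y = y(x) and apply the chain rule, so every y-derivative picks up a y' = dy/dx factor.

With everything moved to the left-hand side, differentiate term by term:
  d/dx[ln(x + 7y^2)] = (14y·y' + 1)/(x + 7y^2)
  d/dx[-11] = 0

Separating the contributions that come from x directly and those that come through y:
  without y':      1/(x + 7y^2)
  multiplying y':  14y/(x + 7y^2)

so (1/(x + 7y^2)) + (14y/(x + 7y^2))·y' = 0, and therefore
  dy/dx = -(1/(x + 7y^2))/(14y/(x + 7y^2)) = -1/(14y)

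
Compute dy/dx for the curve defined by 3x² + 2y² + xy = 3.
Apply d/dx to both sides, remembering that y depends on x. Each occurrence of y therefore brings in a y' = dy/dx via the chain rule.

With F(x, y) equal to the left-hand side minus the right, differentiate F term by term:
  d/dx[3x^2] = 6x
  d/dx[xy] = x·y' + y
  d/dx[2y^2] = 4y·y'
  d/dx[-3] = 0
Adding these up, d/dx[F] = 0 becomes
  (6x + y) + (x + 4y)·y' = 0,
so isolating y',
  dy/dx = -(6x + y)/(x + 4y) = (-6x - y)/(x + 4y)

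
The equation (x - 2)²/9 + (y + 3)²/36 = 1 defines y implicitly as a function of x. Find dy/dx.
Take d/dx of both sides. Since y is implicitly a function of x, the chain rule attaches a y' = dy/dx factor whenever we differentiate through y.

Set F(x, y) = (left side) − (right side), so the curve is F = 0. Differentiating each term of F:
  d/dx[(x - 2)^2/9] = 2x/9 - 4/9
  d/dx[(y + 3)^2/36] = y'(y + 3)/18
  d/dx[-1] = 0

Collecting, the y'-free part is the partial derivative in x and the y' coefficient is the partial derivative in y:
  ∂F/∂x = 2x/9 - 4/9
  ∂F/∂y = y/18 + 1/6

so d/dx[F(x, y(x))] = ∂F/∂x + (∂F/∂y)·y' = 0. Rearranging,
  dy/dx = -(∂F/∂x)/(∂F/∂y) = -(2x/9 - 4/9)/(y/18 + 1/6)
        = -(2(x - 2)/9)/((y + 3)/18) = 4(2 - x)/(y + 3)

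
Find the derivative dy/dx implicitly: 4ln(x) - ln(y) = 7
Apply d/dx to both sides, remembering that y depends on x. Each occurrence of y therefore brings in a y' = dy/dx via the chain rule.

With F(x, y) equal to the left-hand side minus the right, differentiate F term by term:
  d/dx[4ln(x)] = 4/x
  d/dx[-ln(y)] = -y'/y
  d/dx[-7] = 0
Adding these up, d/dx[F] = 0 becomes
  (4/x) + (-1/y)·y' = 0,
so isolating y',
  dy/dx = -(4/x)/(-1/y) = 4y/x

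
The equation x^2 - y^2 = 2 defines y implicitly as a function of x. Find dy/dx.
Take d/dx of both sides. Since y is implicitly a function of x, the chain rule attaches a y' = dy/dx factor whenever we differentiate through y.

Set F(x, y) = (left side) − (right side), so the curve is F = 0. Differentiating each term of F:
  d/dx[x^2] = 2x
  d/dx[-y^2] = -2y·y'
  d/dx[-2] = 0

Collecting, the y'-free part is the partial derivative in x and the y' coefficient is the partial derivative in y:
  ∂F/∂x = 2x
  ∂F/∂y = -2y

so d/dx[F(x, y(x))] = ∂F/∂x + (∂F/∂y)·y' = 0. Rearranging,
  dy/dx = -(∂F/∂x)/(∂F/∂y) = -(2x)/(-2y) = x/y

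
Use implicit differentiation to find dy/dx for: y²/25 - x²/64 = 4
Differentiate both sides with respect to x, treating y as y(x). By the chain rule, any term containing y contributes a factor of y' = dy/dx when we differentiate it.

Move every term to one side and write the relation as F(x, y) = 0. Term by term,
  d/dx[-x^2/64] = -x/32
  d/dx[y^2/25] = 2y·y'/25
  d/dx[-4] = 0

The pieces without y' make up ∂F/∂x and the coefficient of y' is ∂F/∂y:
  ∂F/∂x = -x/32,
  ∂F/∂y = 2y/25.

Since d/dx[F] = ∂F/∂x + (∂F/∂y)·y' = 0, solve for y':
  (∂F/∂y)·y' = -∂F/∂x
  dy/dx = -(∂F/∂x)/(∂F/∂y) = -(-x/32)/(2y/25) = 25x/(64y)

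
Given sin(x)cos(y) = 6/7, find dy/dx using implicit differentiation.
Differentiate the relation implicitly: treat y = y(x) and apply the chain rule, so every y-derivative picks up a y' = dy/dx factor.

With everything moved to the left-hand side, differentiate term by term:
  d/dx[sin(x)·cos(y)] = -y'·sin(x)·sin(y) + cos(x)·cos(y)
  d/dx[-6/7] = 0

Separating the contributions that come from x directly and those that come through y:
  without y':      cos(x)·cos(y)
  multiplying y':  -sin(x)·sin(y)

so (cos(x)·cos(y)) + (-sin(x)·sin(y))·y' = 0, and therefore
  dy/dx = -(cos(x)·cos(y))/(-sin(x)·sin(y)) = 1/(tan(x)·tan(y))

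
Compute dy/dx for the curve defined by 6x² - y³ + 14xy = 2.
Differentiate the relation implicitly: treat y = y(x) and apply the chain rule, so every y-derivative picks up a y' = dy/dx factor.

With everything moved to the left-hand side, differentiate term by term:
  d/dx[6x^2] = 12x
  d/dx[14xy] = 14x·y' + 14y
  d/dx[-y^3] = -3y^2·y'
  d/dx[-2] = 0

Separating the contributions that come from x directly and those that come through y:
  without y':      12x + 14y
  multiplying y':  14x - 3y^2

so (12x + 14y) + (14x - 3y^2)·y' = 0, and therefore
  dy/dx = -(12x + 14y)/(14x - 3y^2) = 2(-6x - 7y)/(14x - 3y^2)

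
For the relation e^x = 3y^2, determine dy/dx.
Apply d/dx to both sides, remembering that y depends on x. Each occurrence of y therefore brings in a y' = dy/dx via the chain rule.

With F(x, y) equal to the left-hand side minus the right, differentiate F term by term:
  d/dx[-3y^2] = -6y·y'
  d/dx[e^(x)] = e^(x)
Adding these up, d/dx[F] = 0 becomes
  (e^(x)) + (-6y)·y' = 0,
so isolating y',
  dy/dx = -(e^(x))/(-6y) = e^(x)/(6y)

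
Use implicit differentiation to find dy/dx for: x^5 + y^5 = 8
Take d/dx of both sides. Since y is implicitly a function of x, the chain rule attaches a y' = dy/dx factor whenever we differentiate through y.

Set F(x, y) = (left side) − (right side), so the curve is F = 0. Differentiating each term of F:
  d/dx[x^5] = 5x^4
  d/dx[y^5] = 5y^4·y'
  d/dx[-8] = 0

Collecting, the y'-free part is the partial derivative in x and the y' coefficient is the partial derivative in y:
  ∂F/∂x = 5x^4
  ∂F/∂y = 5y^4

so d/dx[F(x, y(x))] = ∂F/∂x + (∂F/∂y)·y' = 0. Rearranging,
  dy/dx = -(∂F/∂x)/(∂F/∂y) = -(5x^4)/(5y^4) = -x^4/y^4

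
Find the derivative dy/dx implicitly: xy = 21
Differentiate the relation implicitly: treat y = y(x) and apply the chain rule, so every y-derivative picks up a y' = dy/dx factor.

With everything moved to the left-hand side, differentiate term by term:
  d/dx[xy] = x·y' + y
  d/dx[-21] = 0

Separating the contributions that come from x directly and those that come through y:
  without y':      y
  multiplying y':  x

so (y) + (x)·y' = 0, and therefore
  dy/dx = -(y)/(x) = -y/x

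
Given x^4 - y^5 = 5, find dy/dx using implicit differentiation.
Differentiate the relation implicitly: treat y = y(x) and apply the chain rule, so every y-derivative picks up a y' = dy/dx factor.

With everything moved to the left-hand side, differentiate term by term:
  d/dx[x^4] = 4x^3
  d/dx[-y^5] = -5y^4·y'
  d/dx[-5] = 0

Separating the contributions that come from x directly and those that come through y:
  without y':      4x^3
  multiplying y':  -5y^4

so (4x^3) + (-5y^4)·y' = 0, and therefore
  dy/dx = -(4x^3)/(-5y^4) = 4x^3/(5y^4)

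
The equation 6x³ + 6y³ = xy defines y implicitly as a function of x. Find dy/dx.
Differentiate the relation implicitly: treat y = y(x) and apply the chain rule, so every y-derivative picks up a y' = dy/dx factor.

With everything moved to the left-hand side, differentiate term by term:
  d/dx[6x^3] = 18x^2
  d/dx[-xy] = -x·y' - y
  d/dx[6y^3] = 18y^2·y'

Separating the contributions that come from x directly and those that come through y:
  without y':      18x^2 - y
  multiplying y':  -x + 18y^2

so (18x^2 - y) + (-x + 18y^2)·y' = 0, and therefore
  dy/dx = -(18x^2 - y)/(-x + 18y^2) = (18x^2 - y)/(x - 18y^2)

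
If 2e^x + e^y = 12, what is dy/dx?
Differentiate both sides with respect to x, treating y as y(x). By the chain rule, any term containing y contributes a factor of y' = dy/dx when we differentiate it.

Move every term to one side and write the relation as F(x, y) = 0. Term by term,
  d/dx[2e^(x)] = 2e^(x)
  d/dx[e^(y)] = y'·e^(y)
  d/dx[-12] = 0

The pieces without y' make up ∂F/∂x and the coefficient of y' is ∂F/∂y:
  ∂F/∂x = 2e^(x),
  ∂F/∂y = e^(y).

Since d/dx[F] = ∂F/∂x + (∂F/∂y)·y' = 0, solve for y':
  (∂F/∂y)·y' = -∂F/∂x
  dy/dx = -(∂F/∂x)/(∂F/∂y) = -(2e^(x))/(e^(y)) = -2e^(x - y)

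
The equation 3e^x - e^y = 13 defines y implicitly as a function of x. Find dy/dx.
Take d/dx of both sides. Since y is implicitly a function of x, the chain rule attaches a y' = dy/dx factor whenever we differentiate through y.

Set F(x, y) = (left side) − (right side), so the curve is F = 0. Differentiating each term of F:
  d/dx[3e^(x)] = 3e^(x)
  d/dx[-e^(y)] = -y'·e^(y)
  d/dx[-13] = 0

Collecting, the y'-free part is the partial derivative in x and the y' coefficient is the partial derivative in y:
  ∂F/∂x = 3e^(x)
  ∂F/∂y = -e^(y)

so d/dx[F(x, y(x))] = ∂F/∂x + (∂F/∂y)·y' = 0. Rearranging,
  dy/dx = -(∂F/∂x)/(∂F/∂y) = -(3e^(x))/(-e^(y)) = 3e^(x - y)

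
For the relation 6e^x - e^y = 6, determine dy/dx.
Apply d/dx to both sides, remembering that y depends on x. Each occurrence of y therefore brings in a y' = dy/dx via the chain rule.

With F(x, y) equal to the left-hand side minus the right, differentiate F term by term:
  d/dx[6e^(x)] = 6e^(x)
  d/dx[-e^(y)] = -y'·e^(y)
  d/dx[-6] = 0
Adding these up, d/dx[F] = 0 becomes
  (6e^(x)) + (-e^(y))·y' = 0,
so isolating y',
  dy/dx = -(6e^(x))/(-e^(y)) = 6e^(x - y)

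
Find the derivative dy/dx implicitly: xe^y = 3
Differentiate both sides with respect to x, treating y as y(x). By the chain rule, any term containing y contributes a factor of y' = dy/dx when we differentiate it.

Move every term to one side and write the relation as F(x, y) = 0. Term by term,
  d/dx[x·e^(y)] = x·y'·e^(y) + e^(y)
  d/dx[-3] = 0

The pieces without y' make up ∂F/∂x and the coefficient of y' is ∂F/∂y:
  ∂F/∂x = e^(y),
  ∂F/∂y = x·e^(y).

Since d/dx[F] = ∂F/∂x + (∂F/∂y)·y' = 0, solve for y':
  (∂F/∂y)·y' = -∂F/∂x
  dy/dx = -(∂F/∂x)/(∂F/∂y) = -(e^(y))/(x·e^(y)) = -1/x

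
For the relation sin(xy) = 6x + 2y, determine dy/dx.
Differentiate the relation implicitly: treat y = y(x) and apply the chain rule, so every y-derivative picks up a y' = dy/dx factor.

With everything moved to the left-hand side, differentiate term by term:
  d/dx[-6x] = -6
  d/dx[-2y] = -2·y'
  d/dx[sin(xy)] = (x·y' + y)·cos(xy)

Separating the contributions that come from x directly and those that come through y:
  without y':      y·cos(xy) - 6
  multiplying y':  x·cos(xy) - 2

so (y·cos(xy) - 6) + (x·cos(xy) - 2)·y' = 0, and therefore
  dy/dx = -(y·cos(xy) - 6)/(x·cos(xy) - 2) = (-y·cos(xy) + 6)/(x·cos(xy) - 2)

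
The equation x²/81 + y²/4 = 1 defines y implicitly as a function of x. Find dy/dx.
Differentiate both sides with respect to x, treating y as y(x). By the chain rule, any term containing y contributes a factor of y' = dy/dx when we differentiate it.

Move every term to one side and write the relation as F(x, y) = 0. Term by term,
  d/dx[x^2/81] = 2x/81
  d/dx[y^2/4] = y·y'/2
  d/dx[-1] = 0

The pieces without y' make up ∂F/∂x and the coefficient of y' is ∂F/∂y:
  ∂F/∂x = 2x/81,
  ∂F/∂y = y/2.

Since d/dx[F] = ∂F/∂x + (∂F/∂y)·y' = 0, solve for y':
  (∂F/∂y)·y' = -∂F/∂x
  dy/dx = -(∂F/∂x)/(∂F/∂y) = -(2x/81)/(y/2) = -4x/(81y)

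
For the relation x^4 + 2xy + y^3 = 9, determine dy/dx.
Take d/dx of both sides. Since y is implicitly a function of x, the chain rule attaches a y' = dy/dx factor whenever we differentiate through y.

Set F(x, y) = (left side) − (right side), so the curve is F = 0. Differentiating each term of F:
  d/dx[x^4] = 4x^3
  d/dx[2xy] = 2x·y' + 2y
  d/dx[y^3] = 3y^2·y'
  d/dx[-9] = 0

Collecting, the y'-free part is the partial derivative in x and the y' coefficient is the partial derivative in y:
  ∂F/∂x = 4x^3 + 2y
  ∂F/∂y = 2x + 3y^2

so d/dx[F(x, y(x))] = ∂F/∂x + (∂F/∂y)·y' = 0. Rearranging,
  dy/dx = -(∂F/∂x)/(∂F/∂y) = -(4x^3 + 2y)/(2x + 3y^2) = 2(-2x^3 - y)/(2x + 3y^2)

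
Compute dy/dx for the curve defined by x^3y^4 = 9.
Take d/dx of both sides. Since y is implicitly a function of x, the chain rule attaches a y' = dy/dx factor whenever we differentiate through y.

Set F(x, y) = (left side) − (right side), so the curve is F = 0. Differentiating each term of F:
  d/dx[x^3y^4] = 4x^3y^3·y' + 3x^2y^4
  d/dx[-9] = 0

Collecting, the y'-free part is the partial derivative in x and the y' coefficient is the partial derivative in y:
  ∂F/∂x = 3x^2y^4
  ∂F/∂y = 4x^3y^3

so d/dx[F(x, y(x))] = ∂F/∂x + (∂F/∂y)·y' = 0. Rearranging,
  dy/dx = -(∂F/∂x)/(∂F/∂y) = -(3x^2y^4)/(4x^3y^3) = -3y/(4x)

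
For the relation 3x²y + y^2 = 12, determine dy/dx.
Differentiate the relation implicitly: treat y = y(x) and apply the chain rule, so every y-derivative picks up a y' = dy/dx factor.

With everything moved to the left-hand side, differentiate term by term:
  d/dx[3x^2y] = 3x^2·y' + 6xy
  d/dx[y^2] = 2y·y'
  d/dx[-12] = 0

Separating the contributions that come from x directly and those that come through y:
  without y':      6xy
  multiplying y':  3x^2 + 2y

so (6xy) + (3x^2 + 2y)·y' = 0, and therefore
  dy/dx = -(6xy)/(3x^2 + 2y) = -6xy/(3x^2 + 2y)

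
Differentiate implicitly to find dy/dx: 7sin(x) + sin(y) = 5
Differentiate the relation implicitly: treat y = y(x) and apply the chain rule, so every y-derivative picks up a y' = dy/dx factor.

With everything moved to the left-hand side, differentiate term by term:
  d/dx[7sin(x)] = 7cos(x)
  d/dx[sin(y)] = y'·cos(y)
  d/dx[-5] = 0

Separating the contributions that come from x directly and those that come through y:
  without y':      7cos(x)
  multiplying y':  cos(y)

so (7cos(x)) + (cos(y))·y' = 0, and therefore
  dy/dx = -(7cos(x))/(cos(y)) = -7cos(x)/cos(y)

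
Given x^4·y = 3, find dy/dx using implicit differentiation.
Differentiate both sides with respect to x, treating y as y(x). By the chain rule, any term containing y contributes a factor of y' = dy/dx when we differentiate it.

Move every term to one side and write the relation as F(x, y) = 0. Term by term,
  d/dx[x^4y] = x^4·y' + 4x^3y
  d/dx[-3] = 0

The pieces without y' make up ∂F/∂x and the coefficient of y' is ∂F/∂y:
  ∂F/∂x = 4x^3y,
  ∂F/∂y = x^4.

Since d/dx[F] = ∂F/∂x + (∂F/∂y)·y' = 0, solve for y':
  (∂F/∂y)·y' = -∂F/∂x
  dy/dx = -(∂F/∂x)/(∂F/∂y) = -(4x^3y)/(x^4) = -4y/x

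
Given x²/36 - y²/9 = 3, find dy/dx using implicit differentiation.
Differentiate the relation implicitly: treat y = y(x) and apply the chain rule, so every y-derivative picks up a y' = dy/dx factor.

With everything moved to the left-hand side, differentiate term by term:
  d/dx[x^2/36] = x/18
  d/dx[-y^2/9] = -2y·y'/9
  d/dx[-3] = 0

Separating the contributions that come from x directly and those that come through y:
  without y':      x/18
  multiplying y':  -2y/9

so (x/18) + (-2y/9)·y' = 0, and therefore
  dy/dx = -(x/18)/(-2y/9) = x/(4y)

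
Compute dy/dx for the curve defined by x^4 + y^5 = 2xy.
Take d/dx of both sides. Since y is implicitly a function of x, the chain rule attaches a y' = dy/dx factor whenever we differentiate through y.

Set F(x, y) = (left side) − (right side), so the curve is F = 0. Differentiating each term of F:
  d/dx[x^4] = 4x^3
  d/dx[-2xy] = -2x·y' - 2y
  d/dx[y^5] = 5y^4·y'

Collecting, the y'-free part is the partial derivative in x and the y' coefficient is the partial derivative in y:
  ∂F/∂x = 4x^3 - 2y
  ∂F/∂y = -2x + 5y^4

so d/dx[F(x, y(x))] = ∂F/∂x + (∂F/∂y)·y' = 0. Rearranging,
  dy/dx = -(∂F/∂x)/(∂F/∂y) = -(4x^3 - 2y)/(-2x + 5y^4) = 2(2x^3 - y)/(2x - 5y^4)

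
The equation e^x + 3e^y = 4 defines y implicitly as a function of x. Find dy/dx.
Take d/dx of both sides. Since y is implicitly a function of x, the chain rule attaches a y' = dy/dx factor whenever we differentiate through y.

Set F(x, y) = (left side) − (right side), so the curve is F = 0. Differentiating each term of F:
  d/dx[e^(x)] = e^(x)
  d/dx[3e^(y)] = 3·y'·e^(y)
  d/dx[-4] = 0

Collecting, the y'-free part is the partial derivative in x and the y' coefficient is the partial derivative in y:
  ∂F/∂x = e^(x)
  ∂F/∂y = 3e^(y)

so d/dx[F(x, y(x))] = ∂F/∂x + (∂F/∂y)·y' = 0. Rearranging,
  dy/dx = -(∂F/∂x)/(∂F/∂y) = -(e^(x))/(3e^(y)) = -e^(x - y)/3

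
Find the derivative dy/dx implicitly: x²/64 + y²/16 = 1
Differentiate the relation implicitly: treat y = y(x) and apply the chain rule, so every y-derivative picks up a y' = dy/dx factor.

With everything moved to the left-hand side, differentiate term by term:
  d/dx[x^2/64] = x/32
  d/dx[y^2/16] = y·y'/8
  d/dx[-1] = 0

Separating the contributions that come from x directly and those that come through y:
  without y':      x/32
  multiplying y':  y/8

so (x/32) + (y/8)·y' = 0, and therefore
  dy/dx = -(x/32)/(y/8) = -x/(4y)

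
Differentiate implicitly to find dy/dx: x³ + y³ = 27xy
Differentiate both sides with respect to x, treating y as y(x). By the chain rule, any term containing y contributes a factor of y' = dy/dx when we differentiate it.

Move every term to one side and write the relation as F(x, y) = 0. Term by term,
  d/dx[x^3] = 3x^2
  d/dx[-27xy] = -27x·y' - 27y
  d/dx[y^3] = 3y^2·y'

The pieces without y' make up ∂F/∂x and the coefficient of y' is ∂F/∂y:
  ∂F/∂x = 3x^2 - 27y,
  ∂F/∂y = -27x + 3y^2.

Since d/dx[F] = ∂F/∂x + (∂F/∂y)·y' = 0, solve for y':
  (∂F/∂y)·y' = -∂F/∂x
  dy/dx = -(∂F/∂x)/(∂F/∂y) = -(3x^2 - 27y)/(-27x + 3y^2) = (x^2 - 9y)/(9x - y^2)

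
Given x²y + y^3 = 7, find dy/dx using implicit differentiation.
Differentiate the relation implicitly: treat y = y(x) and apply the chain rule, so every y-derivative picks up a y' = dy/dx factor.

With everything moved to the left-hand side, differentiate term by term:
  d/dx[x^2y] = x^2·y' + 2xy
  d/dx[y^3] = 3y^2·y'
  d/dx[-7] = 0

Separating the contributions that come from x directly and those that come through y:
  without y':      2xy
  multiplying y':  x^2 + 3y^2

so (2xy) + (x^2 + 3y^2)·y' = 0, and therefore
  dy/dx = -(2xy)/(x^2 + 3y^2) = -2xy/(x^2 + 3y^2)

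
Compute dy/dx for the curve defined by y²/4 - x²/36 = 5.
Differentiate both sides with respect to x, treating y as y(x). By the chain rule, any term containing y contributes a factor of y' = dy/dx when we differentiate it.

Move every term to one side and write the relation as F(x, y) = 0. Term by term,
  d/dx[-x^2/36] = -x/18
  d/dx[y^2/4] = y·y'/2
  d/dx[-5] = 0

The pieces without y' make up ∂F/∂x and the coefficient of y' is ∂F/∂y:
  ∂F/∂x = -x/18,
  ∂F/∂y = y/2.

Since d/dx[F] = ∂F/∂x + (∂F/∂y)·y' = 0, solve for y':
  (∂F/∂y)·y' = -∂F/∂x
  dy/dx = -(∂F/∂x)/(∂F/∂y) = -(-x/18)/(y/2) = x/(9y)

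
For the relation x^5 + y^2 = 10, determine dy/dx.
Take d/dx of both sides. Since y is implicitly a function of x, the chain rule attaches a y' = dy/dx factor whenever we differentiate through y.

Set F(x, y) = (left side) − (right side), so the curve is F = 0. Differentiating each term of F:
  d/dx[x^5] = 5x^4
  d/dx[y^2] = 2y·y'
  d/dx[-10] = 0

Collecting, the y'-free part is the partial derivative in x and the y' coefficient is the partial derivative in y:
  ∂F/∂x = 5x^4
  ∂F/∂y = 2y

so d/dx[F(x, y(x))] = ∂F/∂x + (∂F/∂y)·y' = 0. Rearranging,
  dy/dx = -(∂F/∂x)/(∂F/∂y) = -(5x^4)/(2y) = -5x^4/(2y)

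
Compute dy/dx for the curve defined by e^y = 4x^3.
Differentiate both sides with respect to x, treating y as y(x). By the chain rule, any term containing y contributes a factor of y' = dy/dx when we differentiate it.

Move every term to one side and write the relation as F(x, y) = 0. Term by term,
  d/dx[-4x^3] = -12x^2
  d/dx[e^(y)] = y'·e^(y)

The pieces without y' make up ∂F/∂x and the coefficient of y' is ∂F/∂y:
  ∂F/∂x = -12x^2,
  ∂F/∂y = e^(y).

Since d/dx[F] = ∂F/∂x + (∂F/∂y)·y' = 0, solve for y':
  (∂F/∂y)·y' = -∂F/∂x
  dy/dx = -(∂F/∂x)/(∂F/∂y) = -(-12x^2)/(e^(y)) = 12x^2e^(-y)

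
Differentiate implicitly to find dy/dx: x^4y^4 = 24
Apply d/dx to both sides, remembering that y depends on x. Each occurrence of y therefore brings in a y' = dy/dx via the chain rule.

With F(x, y) equal to the left-hand side minus the right, differentiate F term by term:
  d/dx[x^4y^4] = 4x^4y^3·y' + 4x^3y^4
  d/dx[-24] = 0
Adding these up, d/dx[F] = 0 becomes
  (4x^3y^4) + (4x^4y^3)·y' = 0,
so isolating y',
  dy/dx = -(4x^3y^4)/(4x^4y^3) = -y/x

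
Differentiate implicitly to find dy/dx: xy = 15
Take d/dx of both sides. Since y is implicitly a function of x, the chain rule attaches a y' = dy/dx factor whenever we differentiate through y.

Set F(x, y) = (left side) − (right side), so the curve is F = 0. Differentiating each term of F:
  d/dx[xy] = x·y' + y
  d/dx[-15] = 0

Collecting, the y'-free part is the partial derivative in x and the y' coefficient is the partial derivative in y:
  ∂F/∂x = y
  ∂F/∂y = x

so d/dx[F(x, y(x))] = ∂F/∂x + (∂F/∂y)·y' = 0. Rearranging,
  dy/dx = -(∂F/∂x)/(∂F/∂y) = -(y)/(x) = -y/x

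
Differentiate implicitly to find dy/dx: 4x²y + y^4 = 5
Take d/dx of both sides. Since y is implicitly a function of x, the chain rule attaches a y' = dy/dx factor whenever we differentiate through y.

Set F(x, y) = (left side) − (right side), so the curve is F = 0. Differentiating each term of F:
  d/dx[4x^2y] = 4x^2·y' + 8xy
  d/dx[y^4] = 4y^3·y'
  d/dx[-5] = 0

Collecting, the y'-free part is the partial derivative in x and the y' coefficient is the partial derivative in y:
  ∂F/∂x = 8xy
  ∂F/∂y = 4x^2 + 4y^3

so d/dx[F(x, y(x))] = ∂F/∂x + (∂F/∂y)·y' = 0. Rearranging,
  dy/dx = -(∂F/∂x)/(∂F/∂y) = -(8xy)/(4x^2 + 4y^3) = -2xy/(x^2 + y^3)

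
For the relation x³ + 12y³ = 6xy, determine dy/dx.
Differentiate the relation implicitly: treat y = y(x) and apply the chain rule, so every y-derivative picks up a y' = dy/dx factor.

With everything moved to the left-hand side, differentiate term by term:
  d/dx[x^3] = 3x^2
  d/dx[-6xy] = -6x·y' - 6y
  d/dx[12y^3] = 36y^2·y'

Separating the contributions that come from x directly and those that come through y:
  without y':      3x^2 - 6y
  multiplying y':  -6x + 36y^2

so (3x^2 - 6y) + (-6x + 36y^2)·y' = 0, and therefore
  dy/dx = -(3x^2 - 6y)/(-6x + 36y^2) = (x^2/2 - y)/(x - 6y^2)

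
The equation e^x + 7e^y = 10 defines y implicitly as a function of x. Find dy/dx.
Differentiate both sides with respect to x, treating y as y(x). By the chain rule, any term containing y contributes a factor of y' = dy/dx when we differentiate it.

Move every term to one side and write the relation as F(x, y) = 0. Term by term,
  d/dx[e^(x)] = e^(x)
  d/dx[7e^(y)] = 7·y'·e^(y)
  d/dx[-10] = 0

The pieces without y' make up ∂F/∂x and the coefficient of y' is ∂F/∂y:
  ∂F/∂x = e^(x),
  ∂F/∂y = 7e^(y).

Since d/dx[F] = ∂F/∂x + (∂F/∂y)·y' = 0, solve for y':
  (∂F/∂y)·y' = -∂F/∂x
  dy/dx = -(∂F/∂x)/(∂F/∂y) = -(e^(x))/(7e^(y)) = -e^(x - y)/7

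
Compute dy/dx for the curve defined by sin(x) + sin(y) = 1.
Differentiate both sides with respect to x, treating y as y(x). By the chain rule, any term containing y contributes a factor of y' = dy/dx when we differentiate it.

Move every term to one side and write the relation as F(x, y) = 0. Term by term,
  d/dx[sin(x)] = cos(x)
  d/dx[sin(y)] = y'·cos(y)
  d/dx[-1] = 0

The pieces without y' make up ∂F/∂x and the coefficient of y' is ∂F/∂y:
  ∂F/∂x = cos(x),
  ∂F/∂y = cos(y).

Since d/dx[F] = ∂F/∂x + (∂F/∂y)·y' = 0, solve for y':
  (∂F/∂y)·y' = -∂F/∂x
  dy/dx = -(∂F/∂x)/(∂F/∂y) = -(cos(x))/(cos(y)) = -cos(x)/cos(y)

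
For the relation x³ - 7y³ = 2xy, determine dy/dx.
Apply d/dx to both sides, remembering that y depends on x. Each occurrence of y therefore brings in a y' = dy/dx via the chain rule.

With F(x, y) equal to the left-hand side minus the right, differentiate F term by term:
  d/dx[x^3] = 3x^2
  d/dx[-2xy] = -2x·y' - 2y
  d/dx[-7y^3] = -21y^2·y'
Adding these up, d/dx[F] = 0 becomes
  (3x^2 - 2y) + (-2x - 21y^2)·y' = 0,
so isolating y',
  dy/dx = -(3x^2 - 2y)/(-2x - 21y^2) = (3x^2 - 2y)/(2x + 21y^2)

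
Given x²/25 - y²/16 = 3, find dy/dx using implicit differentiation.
Differentiate the relation implicitly: treat y = y(x) and apply the chain rule, so every y-derivative picks up a y' = dy/dx factor.

With everything moved to the left-hand side, differentiate term by term:
  d/dx[x^2/25] = 2x/25
  d/dx[-y^2/16] = -y·y'/8
  d/dx[-3] = 0

Separating the contributions that come from x directly and those that come through y:
  without y':      2x/25
  multiplying y':  -y/8

so (2x/25) + (-y/8)·y' = 0, and therefore
  dy/dx = -(2x/25)/(-y/8) = 16x/(25y)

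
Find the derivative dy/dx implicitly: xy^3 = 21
Differentiate the relation implicitly: treat y = y(x) and apply the chain rule, so every y-derivative picks up a y' = dy/dx factor.

With everything moved to the left-hand side, differentiate term by term:
  d/dx[xy^3] = 3xy^2·y' + y^3
  d/dx[-21] = 0

Separating the contributions that come from x directly and those that come through y:
  without y':      y^3
  multiplying y':  3xy^2

so (y^3) + (3xy^2)·y' = 0, and therefore
  dy/dx = -(y^3)/(3xy^2) = -y/(3x)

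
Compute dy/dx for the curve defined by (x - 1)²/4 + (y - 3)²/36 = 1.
Differentiate the relation implicitly: treat y = y(x) and apply the chain rule, so every y-derivative picks up a y' = dy/dx factor.

With everything moved to the left-hand side, differentiate term by term:
  d/dx[(x - 1)^2/4] = x/2 - 1/2
  d/dx[(y - 3)^2/36] = y'(y - 3)/18
  d/dx[-1] = 0

Separating the contributions that come from x directly and those that come through y:
  without y':      x/2 - 1/2
  multiplying y':  y/18 - 1/6

so (x/2 - 1/2) + (y/18 - 1/6)·y' = 0, and therefore
  dy/dx = -(x/2 - 1/2)/(y/18 - 1/6)
        = -((x - 1)/2)/((y - 3)/18) = 9(1 - x)/(y - 3)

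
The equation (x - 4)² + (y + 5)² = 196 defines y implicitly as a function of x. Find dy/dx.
Apply d/dx to both sides, remembering that y depends on x. Each occurrence of y therefore brings in a y' = dy/dx via the chain rule.

With F(x, y) equal to the left-hand side minus the right, differentiate F term by term:
  d/dx[(x - 4)^2] = 2x - 8
  d/dx[(y + 5)^2] = 2·y'(y + 5)
  d/dx[-196] = 0
Adding these up, d/dx[F] = 0 becomes
  (2x - 8) + (2y + 10)·y' = 0,
so isolating y',
  dy/dx = -(2x - 8)/(2y + 10) = (4 - x)/(y + 5)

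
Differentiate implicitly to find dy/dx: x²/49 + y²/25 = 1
Differentiate the relation implicitly: treat y = y(x) and apply the chain rule, so every y-derivative picks up a y' = dy/dx factor.

With everything moved to the left-hand side, differentiate term by term:
  d/dx[x^2/49] = 2x/49
  d/dx[y^2/25] = 2y·y'/25
  d/dx[-1] = 0

Separating the contributions that come from x directly and those that come through y:
  without y':      2x/49
  multiplying y':  2y/25

so (2x/49) + (2y/25)·y' = 0, and therefore
  dy/dx = -(2x/49)/(2y/25) = -25x/(49y)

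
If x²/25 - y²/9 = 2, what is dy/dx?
Apply d/dx to both sides, remembering that y depends on x. Each occurrence of y therefore brings in a y' = dy/dx via the chain rule.

With F(x, y) equal to the left-hand side minus the right, differentiate F term by term:
  d/dx[x^2/25] = 2x/25
  d/dx[-y^2/9] = -2y·y'/9
  d/dx[-2] = 0
Adding these up, d/dx[F] = 0 becomes
  (2x/25) + (-2y/9)·y' = 0,
so isolating y',
  dy/dx = -(2x/25)/(-2y/9) = 9x/(25y)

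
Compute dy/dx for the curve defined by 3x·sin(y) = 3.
Apply d/dx to both sides, remembering that y depends on x. Each occurrence of y therefore brings in a y' = dy/dx via the chain rule.

With F(x, y) equal to the left-hand side minus the right, differentiate F term by term:
  d/dx[3x·sin(y)] = 3x·y'·cos(y) + 3sin(y)
  d/dx[-3] = 0
Adding these up, d/dx[F] = 0 becomes
  (3sin(y)) + (3x·cos(y))·y' = 0,
so isolating y',
  dy/dx = -(3sin(y))/(3x·cos(y)) = -tan(y)/x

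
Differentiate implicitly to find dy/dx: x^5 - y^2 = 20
Differentiate the relation implicitly: treat y = y(x) and apply the chain rule, so every y-derivative picks up a y' = dy/dx factor.

With everything moved to the left-hand side, differentiate term by term:
  d/dx[x^5] = 5x^4
  d/dx[-y^2] = -2y·y'
  d/dx[-20] = 0

Separating the contributions that come from x directly and those that come through y:
  without y':      5x^4
  multiplying y':  -2y

so (5x^4) + (-2y)·y' = 0, and therefore
  dy/dx = -(5x^4)/(-2y) = 5x^4/(2y)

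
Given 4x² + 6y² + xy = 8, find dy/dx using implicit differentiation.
Take d/dx of both sides. Since y is implicitly a function of x, the chain rule attaches a y' = dy/dx factor whenever we differentiate through y.

Set F(x, y) = (left side) − (right side), so the curve is F = 0. Differentiating each term of F:
  d/dx[4x^2] = 8x
  d/dx[xy] = x·y' + y
  d/dx[6y^2] = 12y·y'
  d/dx[-8] = 0

Collecting, the y'-free part is the partial derivative in x and the y' coefficient is the partial derivative in y:
  ∂F/∂x = 8x + y
  ∂F/∂y = x + 12y

so d/dx[F(x, y(x))] = ∂F/∂x + (∂F/∂y)·y' = 0. Rearranging,
  dy/dx = -(∂F/∂x)/(∂F/∂y) = -(8x + y)/(x + 12y) = (-8x - y)/(x + 12y)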